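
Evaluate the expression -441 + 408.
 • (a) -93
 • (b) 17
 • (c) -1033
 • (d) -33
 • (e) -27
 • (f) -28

-441 + 408 = -33
d) -33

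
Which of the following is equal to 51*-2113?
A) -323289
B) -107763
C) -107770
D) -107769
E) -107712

51 * -2113 = -107763
B) -107763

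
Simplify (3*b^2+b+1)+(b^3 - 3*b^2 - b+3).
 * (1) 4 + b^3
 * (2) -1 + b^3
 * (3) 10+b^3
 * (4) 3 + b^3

Adding the polynomials and combining like terms:
(3*b^2 + b + 1) + (b^3 - 3*b^2 - b + 3)
= 4 + b^3
1) 4 + b^3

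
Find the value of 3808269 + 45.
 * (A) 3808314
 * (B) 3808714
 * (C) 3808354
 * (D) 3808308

3808269 + 45 = 3808314
A) 3808314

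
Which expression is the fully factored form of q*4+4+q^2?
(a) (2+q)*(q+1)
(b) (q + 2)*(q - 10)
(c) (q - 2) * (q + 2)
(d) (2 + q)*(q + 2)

We need to factor q*4+4+q^2.
The factored form is (2 + q)*(q + 2).
d) (2 + q)*(q + 2)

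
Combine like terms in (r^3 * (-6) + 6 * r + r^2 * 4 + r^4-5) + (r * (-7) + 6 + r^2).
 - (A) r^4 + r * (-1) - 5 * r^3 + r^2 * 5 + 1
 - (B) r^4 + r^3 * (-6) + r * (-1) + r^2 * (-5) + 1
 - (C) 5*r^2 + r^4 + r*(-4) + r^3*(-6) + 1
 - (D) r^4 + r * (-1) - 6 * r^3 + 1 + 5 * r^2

Adding the polynomials and combining like terms:
(r^3*(-6) + 6*r + r^2*4 + r^4 - 5) + (r*(-7) + 6 + r^2)
= r^4 + r * (-1) - 6 * r^3 + 1 + 5 * r^2
D) r^4 + r * (-1) - 6 * r^3 + 1 + 5 * r^2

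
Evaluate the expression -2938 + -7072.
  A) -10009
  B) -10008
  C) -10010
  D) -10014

-2938 + -7072 = -10010
C) -10010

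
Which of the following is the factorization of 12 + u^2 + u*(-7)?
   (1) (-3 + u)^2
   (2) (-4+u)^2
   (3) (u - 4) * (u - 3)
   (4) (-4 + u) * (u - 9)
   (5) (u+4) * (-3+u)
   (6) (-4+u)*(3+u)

We need to factor 12 + u^2 + u*(-7).
The factored form is (u - 4) * (u - 3).
3) (u - 4) * (u - 3)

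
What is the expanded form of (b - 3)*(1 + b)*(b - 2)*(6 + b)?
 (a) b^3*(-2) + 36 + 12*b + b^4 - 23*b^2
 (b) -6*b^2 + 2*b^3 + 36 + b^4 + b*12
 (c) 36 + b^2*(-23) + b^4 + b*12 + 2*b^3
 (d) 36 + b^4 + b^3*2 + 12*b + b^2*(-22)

Expanding (b - 3)*(1 + b)*(b - 2)*(6 + b):
= 36 + b^2*(-23) + b^4 + b*12 + 2*b^3
c) 36 + b^2*(-23) + b^4 + b*12 + 2*b^3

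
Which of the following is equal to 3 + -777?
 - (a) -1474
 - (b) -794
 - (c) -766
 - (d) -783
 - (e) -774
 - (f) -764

3 + -777 = -774
e) -774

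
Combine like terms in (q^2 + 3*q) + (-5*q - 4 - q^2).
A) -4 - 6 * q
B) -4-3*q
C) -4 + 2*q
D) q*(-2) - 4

Adding the polynomials and combining like terms:
(q^2 + 3*q) + (-5*q - 4 - q^2)
= q*(-2) - 4
D) q*(-2) - 4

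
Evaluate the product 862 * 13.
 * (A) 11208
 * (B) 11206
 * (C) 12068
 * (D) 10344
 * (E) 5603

862 * 13 = 11206
B) 11206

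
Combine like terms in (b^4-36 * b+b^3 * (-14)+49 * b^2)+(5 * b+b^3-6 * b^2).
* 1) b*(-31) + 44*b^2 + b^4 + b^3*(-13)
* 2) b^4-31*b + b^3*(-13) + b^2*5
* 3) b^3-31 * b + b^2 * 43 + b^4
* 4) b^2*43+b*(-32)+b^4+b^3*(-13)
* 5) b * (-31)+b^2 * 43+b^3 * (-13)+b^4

Adding the polynomials and combining like terms:
(b^4 - 36*b + b^3*(-14) + 49*b^2) + (5*b + b^3 - 6*b^2)
= b * (-31)+b^2 * 43+b^3 * (-13)+b^4
5) b * (-31)+b^2 * 43+b^3 * (-13)+b^4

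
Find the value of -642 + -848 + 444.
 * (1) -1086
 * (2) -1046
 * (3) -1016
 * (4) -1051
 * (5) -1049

First: -642 + -848 = -1490
Then: -1490 + 444 = -1046
2) -1046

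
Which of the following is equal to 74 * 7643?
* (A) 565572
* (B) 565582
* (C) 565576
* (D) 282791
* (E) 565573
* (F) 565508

74 * 7643 = 565582
B) 565582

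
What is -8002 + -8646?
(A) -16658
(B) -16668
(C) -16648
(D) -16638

-8002 + -8646 = -16648
C) -16648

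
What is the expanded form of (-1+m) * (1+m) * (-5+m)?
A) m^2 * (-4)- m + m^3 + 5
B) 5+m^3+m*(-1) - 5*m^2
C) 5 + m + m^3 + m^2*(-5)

Expanding (-1+m) * (1+m) * (-5+m):
= 5+m^3+m*(-1) - 5*m^2
B) 5+m^3+m*(-1) - 5*m^2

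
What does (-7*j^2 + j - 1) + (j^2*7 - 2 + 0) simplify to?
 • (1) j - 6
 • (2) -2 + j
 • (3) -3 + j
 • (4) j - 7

Adding the polynomials and combining like terms:
(-7*j^2 + j - 1) + (j^2*7 - 2 + 0)
= -3 + j
3) -3 + j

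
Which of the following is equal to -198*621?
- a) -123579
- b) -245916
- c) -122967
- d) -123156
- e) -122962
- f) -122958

-198 * 621 = -122958
f) -122958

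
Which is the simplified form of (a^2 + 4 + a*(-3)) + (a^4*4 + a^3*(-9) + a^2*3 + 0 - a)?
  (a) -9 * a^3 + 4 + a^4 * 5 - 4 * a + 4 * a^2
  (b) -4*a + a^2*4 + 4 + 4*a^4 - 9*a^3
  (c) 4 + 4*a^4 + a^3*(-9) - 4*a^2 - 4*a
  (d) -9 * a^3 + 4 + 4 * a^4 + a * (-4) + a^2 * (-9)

Adding the polynomials and combining like terms:
(a^2 + 4 + a*(-3)) + (a^4*4 + a^3*(-9) + a^2*3 + 0 - a)
= -4*a + a^2*4 + 4 + 4*a^4 - 9*a^3
b) -4*a + a^2*4 + 4 + 4*a^4 - 9*a^3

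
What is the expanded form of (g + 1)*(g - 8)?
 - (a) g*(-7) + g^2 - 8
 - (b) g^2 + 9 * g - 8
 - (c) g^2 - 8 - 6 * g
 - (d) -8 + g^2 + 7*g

Expanding (g + 1)*(g - 8):
= g*(-7) + g^2 - 8
a) g*(-7) + g^2 - 8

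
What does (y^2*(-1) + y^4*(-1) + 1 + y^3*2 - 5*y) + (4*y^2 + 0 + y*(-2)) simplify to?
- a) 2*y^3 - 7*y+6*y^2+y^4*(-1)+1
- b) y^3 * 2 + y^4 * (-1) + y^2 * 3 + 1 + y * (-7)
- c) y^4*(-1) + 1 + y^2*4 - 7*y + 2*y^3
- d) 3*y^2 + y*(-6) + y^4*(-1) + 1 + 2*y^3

Adding the polynomials and combining like terms:
(y^2*(-1) + y^4*(-1) + 1 + y^3*2 - 5*y) + (4*y^2 + 0 + y*(-2))
= y^3 * 2 + y^4 * (-1) + y^2 * 3 + 1 + y * (-7)
b) y^3 * 2 + y^4 * (-1) + y^2 * 3 + 1 + y * (-7)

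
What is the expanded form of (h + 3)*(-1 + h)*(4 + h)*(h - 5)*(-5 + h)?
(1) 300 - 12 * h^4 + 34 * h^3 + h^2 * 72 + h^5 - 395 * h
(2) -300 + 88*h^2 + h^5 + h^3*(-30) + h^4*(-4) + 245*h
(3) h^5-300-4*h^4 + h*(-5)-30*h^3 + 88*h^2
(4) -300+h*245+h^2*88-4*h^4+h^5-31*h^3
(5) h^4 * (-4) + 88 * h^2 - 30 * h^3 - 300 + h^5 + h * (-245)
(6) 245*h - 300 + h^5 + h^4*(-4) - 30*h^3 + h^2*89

Expanding (h + 3)*(-1 + h)*(4 + h)*(h - 5)*(-5 + h):
= -300 + 88*h^2 + h^5 + h^3*(-30) + h^4*(-4) + 245*h
2) -300 + 88*h^2 + h^5 + h^3*(-30) + h^4*(-4) + 245*h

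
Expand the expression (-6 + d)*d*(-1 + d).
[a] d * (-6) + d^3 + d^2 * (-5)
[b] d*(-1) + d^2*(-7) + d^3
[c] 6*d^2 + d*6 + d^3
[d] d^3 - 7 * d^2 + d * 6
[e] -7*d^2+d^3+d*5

Expanding (-6 + d)*d*(-1 + d):
= d^3 - 7 * d^2 + d * 6
d) d^3 - 7 * d^2 + d * 6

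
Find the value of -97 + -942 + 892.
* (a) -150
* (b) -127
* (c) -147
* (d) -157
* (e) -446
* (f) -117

First: -97 + -942 = -1039
Then: -1039 + 892 = -147
c) -147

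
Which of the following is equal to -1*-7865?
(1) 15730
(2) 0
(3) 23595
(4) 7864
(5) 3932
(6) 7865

-1 * -7865 = 7865
6) 7865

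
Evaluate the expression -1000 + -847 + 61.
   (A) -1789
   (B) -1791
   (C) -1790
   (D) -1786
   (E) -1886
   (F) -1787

First: -1000 + -847 = -1847
Then: -1847 + 61 = -1786
D) -1786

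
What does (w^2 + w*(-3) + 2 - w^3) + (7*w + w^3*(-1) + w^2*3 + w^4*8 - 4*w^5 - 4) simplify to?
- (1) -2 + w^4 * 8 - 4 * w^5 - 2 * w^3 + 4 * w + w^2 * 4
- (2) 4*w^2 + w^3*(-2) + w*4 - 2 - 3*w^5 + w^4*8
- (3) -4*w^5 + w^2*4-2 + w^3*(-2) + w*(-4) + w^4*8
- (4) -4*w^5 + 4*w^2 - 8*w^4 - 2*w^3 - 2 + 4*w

Adding the polynomials and combining like terms:
(w^2 + w*(-3) + 2 - w^3) + (7*w + w^3*(-1) + w^2*3 + w^4*8 - 4*w^5 - 4)
= -2 + w^4 * 8 - 4 * w^5 - 2 * w^3 + 4 * w + w^2 * 4
1) -2 + w^4 * 8 - 4 * w^5 - 2 * w^3 + 4 * w + w^2 * 4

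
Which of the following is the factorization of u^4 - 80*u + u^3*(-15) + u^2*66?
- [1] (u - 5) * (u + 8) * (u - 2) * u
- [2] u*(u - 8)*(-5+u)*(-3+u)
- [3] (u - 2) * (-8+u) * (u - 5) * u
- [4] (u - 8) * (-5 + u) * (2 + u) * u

We need to factor u^4 - 80*u + u^3*(-15) + u^2*66.
The factored form is (u - 2) * (-8+u) * (u - 5) * u.
3) (u - 2) * (-8+u) * (u - 5) * u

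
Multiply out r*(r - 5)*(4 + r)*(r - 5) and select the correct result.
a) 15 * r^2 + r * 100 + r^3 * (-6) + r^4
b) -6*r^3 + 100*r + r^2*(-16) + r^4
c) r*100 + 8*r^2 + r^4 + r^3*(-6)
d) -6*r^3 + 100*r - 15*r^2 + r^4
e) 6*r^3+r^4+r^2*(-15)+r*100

Expanding r*(r - 5)*(4 + r)*(r - 5):
= -6*r^3 + 100*r - 15*r^2 + r^4
d) -6*r^3 + 100*r - 15*r^2 + r^4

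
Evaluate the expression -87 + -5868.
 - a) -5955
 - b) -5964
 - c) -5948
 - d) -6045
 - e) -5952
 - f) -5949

-87 + -5868 = -5955
a) -5955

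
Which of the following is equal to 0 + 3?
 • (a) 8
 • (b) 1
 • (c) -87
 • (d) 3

0 + 3 = 3
d) 3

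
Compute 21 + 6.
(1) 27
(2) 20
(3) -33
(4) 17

21 + 6 = 27
1) 27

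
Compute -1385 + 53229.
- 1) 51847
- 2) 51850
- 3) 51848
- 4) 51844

-1385 + 53229 = 51844
4) 51844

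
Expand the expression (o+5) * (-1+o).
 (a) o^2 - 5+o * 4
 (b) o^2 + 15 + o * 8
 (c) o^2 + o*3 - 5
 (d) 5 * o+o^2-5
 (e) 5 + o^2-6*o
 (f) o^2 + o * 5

Expanding (o+5) * (-1+o):
= o^2 - 5+o * 4
a) o^2 - 5+o * 4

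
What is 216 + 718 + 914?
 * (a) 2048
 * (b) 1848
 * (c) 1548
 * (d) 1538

First: 216 + 718 = 934
Then: 934 + 914 = 1848
b) 1848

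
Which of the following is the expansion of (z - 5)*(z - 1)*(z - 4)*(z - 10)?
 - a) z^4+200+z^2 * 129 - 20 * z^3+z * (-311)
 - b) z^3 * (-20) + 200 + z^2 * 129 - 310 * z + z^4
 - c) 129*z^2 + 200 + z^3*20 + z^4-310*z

Expanding (z - 5)*(z - 1)*(z - 4)*(z - 10):
= z^3 * (-20) + 200 + z^2 * 129 - 310 * z + z^4
b) z^3 * (-20) + 200 + z^2 * 129 - 310 * z + z^4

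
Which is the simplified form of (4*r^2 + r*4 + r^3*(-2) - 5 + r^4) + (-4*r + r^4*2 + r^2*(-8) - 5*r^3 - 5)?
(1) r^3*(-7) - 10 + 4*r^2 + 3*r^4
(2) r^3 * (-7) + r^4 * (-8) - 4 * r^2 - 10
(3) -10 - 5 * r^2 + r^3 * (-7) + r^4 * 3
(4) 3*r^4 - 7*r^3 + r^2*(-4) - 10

Adding the polynomials and combining like terms:
(4*r^2 + r*4 + r^3*(-2) - 5 + r^4) + (-4*r + r^4*2 + r^2*(-8) - 5*r^3 - 5)
= 3*r^4 - 7*r^3 + r^2*(-4) - 10
4) 3*r^4 - 7*r^3 + r^2*(-4) - 10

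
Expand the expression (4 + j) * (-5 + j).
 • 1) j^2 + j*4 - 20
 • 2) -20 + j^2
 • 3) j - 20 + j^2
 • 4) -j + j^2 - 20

Expanding (4 + j) * (-5 + j):
= -j + j^2 - 20
4) -j + j^2 - 20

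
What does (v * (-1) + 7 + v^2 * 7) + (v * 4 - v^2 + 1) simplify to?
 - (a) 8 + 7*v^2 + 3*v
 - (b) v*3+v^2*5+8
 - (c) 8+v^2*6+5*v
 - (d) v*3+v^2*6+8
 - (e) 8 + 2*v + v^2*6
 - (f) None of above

Adding the polynomials and combining like terms:
(v*(-1) + 7 + v^2*7) + (v*4 - v^2 + 1)
= v*3+v^2*6+8
d) v*3+v^2*6+8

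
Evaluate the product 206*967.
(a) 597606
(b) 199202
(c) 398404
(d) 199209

206 * 967 = 199202
b) 199202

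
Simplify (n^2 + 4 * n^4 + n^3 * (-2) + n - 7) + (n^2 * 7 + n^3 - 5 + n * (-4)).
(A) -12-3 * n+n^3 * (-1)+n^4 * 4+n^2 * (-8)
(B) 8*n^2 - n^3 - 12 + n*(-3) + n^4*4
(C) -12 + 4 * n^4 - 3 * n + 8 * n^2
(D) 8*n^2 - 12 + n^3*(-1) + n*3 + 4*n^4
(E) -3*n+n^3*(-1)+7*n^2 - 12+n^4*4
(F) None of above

Adding the polynomials and combining like terms:
(n^2 + 4*n^4 + n^3*(-2) + n - 7) + (n^2*7 + n^3 - 5 + n*(-4))
= 8*n^2 - n^3 - 12 + n*(-3) + n^4*4
B) 8*n^2 - n^3 - 12 + n*(-3) + n^4*4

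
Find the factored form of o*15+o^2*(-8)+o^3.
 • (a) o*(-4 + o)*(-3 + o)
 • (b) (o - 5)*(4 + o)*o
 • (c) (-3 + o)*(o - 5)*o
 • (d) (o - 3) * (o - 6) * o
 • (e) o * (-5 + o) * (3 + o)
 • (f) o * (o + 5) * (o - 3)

We need to factor o*15+o^2*(-8)+o^3.
The factored form is (-3 + o)*(o - 5)*o.
c) (-3 + o)*(o - 5)*o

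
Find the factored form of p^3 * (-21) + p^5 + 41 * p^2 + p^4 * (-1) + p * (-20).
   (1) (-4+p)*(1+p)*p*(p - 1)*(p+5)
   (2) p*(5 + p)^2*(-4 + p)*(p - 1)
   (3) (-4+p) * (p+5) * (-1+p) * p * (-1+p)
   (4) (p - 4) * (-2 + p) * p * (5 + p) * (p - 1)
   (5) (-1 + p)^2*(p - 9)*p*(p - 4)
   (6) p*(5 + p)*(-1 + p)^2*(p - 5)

We need to factor p^3 * (-21) + p^5 + 41 * p^2 + p^4 * (-1) + p * (-20).
The factored form is (-4+p) * (p+5) * (-1+p) * p * (-1+p).
3) (-4+p) * (p+5) * (-1+p) * p * (-1+p)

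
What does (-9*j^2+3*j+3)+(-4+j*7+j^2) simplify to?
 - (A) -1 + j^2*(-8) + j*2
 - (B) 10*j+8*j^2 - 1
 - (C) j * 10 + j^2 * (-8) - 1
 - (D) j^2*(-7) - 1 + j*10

Adding the polynomials and combining like terms:
(-9*j^2 + 3*j + 3) + (-4 + j*7 + j^2)
= j * 10 + j^2 * (-8) - 1
C) j * 10 + j^2 * (-8) - 1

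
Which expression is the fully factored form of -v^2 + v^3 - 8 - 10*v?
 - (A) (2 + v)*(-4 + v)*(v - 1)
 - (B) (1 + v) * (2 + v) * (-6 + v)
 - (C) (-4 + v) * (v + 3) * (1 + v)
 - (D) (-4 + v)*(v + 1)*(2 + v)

We need to factor -v^2 + v^3 - 8 - 10*v.
The factored form is (-4 + v)*(v + 1)*(2 + v).
D) (-4 + v)*(v + 1)*(2 + v)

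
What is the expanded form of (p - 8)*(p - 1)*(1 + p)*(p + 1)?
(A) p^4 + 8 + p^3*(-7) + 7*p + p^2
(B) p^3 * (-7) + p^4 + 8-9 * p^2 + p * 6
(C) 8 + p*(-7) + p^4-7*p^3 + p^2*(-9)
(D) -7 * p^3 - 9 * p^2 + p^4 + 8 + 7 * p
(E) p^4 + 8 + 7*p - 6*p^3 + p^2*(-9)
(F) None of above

Expanding (p - 8)*(p - 1)*(1 + p)*(p + 1):
= -7 * p^3 - 9 * p^2 + p^4 + 8 + 7 * p
D) -7 * p^3 - 9 * p^2 + p^4 + 8 + 7 * p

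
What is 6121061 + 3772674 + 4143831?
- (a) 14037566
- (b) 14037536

First: 6121061 + 3772674 = 9893735
Then: 9893735 + 4143831 = 14037566
a) 14037566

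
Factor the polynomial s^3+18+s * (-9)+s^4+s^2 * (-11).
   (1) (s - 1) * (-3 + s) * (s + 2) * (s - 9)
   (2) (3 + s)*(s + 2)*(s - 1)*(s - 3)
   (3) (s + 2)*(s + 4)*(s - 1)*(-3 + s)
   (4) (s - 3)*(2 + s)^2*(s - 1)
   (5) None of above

We need to factor s^3+18+s * (-9)+s^4+s^2 * (-11).
The factored form is (3 + s)*(s + 2)*(s - 1)*(s - 3).
2) (3 + s)*(s + 2)*(s - 1)*(s - 3)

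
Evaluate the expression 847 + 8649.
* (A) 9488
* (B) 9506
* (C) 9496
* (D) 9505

847 + 8649 = 9496
C) 9496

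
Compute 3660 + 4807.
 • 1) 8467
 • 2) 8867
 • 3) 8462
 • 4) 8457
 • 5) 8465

3660 + 4807 = 8467
1) 8467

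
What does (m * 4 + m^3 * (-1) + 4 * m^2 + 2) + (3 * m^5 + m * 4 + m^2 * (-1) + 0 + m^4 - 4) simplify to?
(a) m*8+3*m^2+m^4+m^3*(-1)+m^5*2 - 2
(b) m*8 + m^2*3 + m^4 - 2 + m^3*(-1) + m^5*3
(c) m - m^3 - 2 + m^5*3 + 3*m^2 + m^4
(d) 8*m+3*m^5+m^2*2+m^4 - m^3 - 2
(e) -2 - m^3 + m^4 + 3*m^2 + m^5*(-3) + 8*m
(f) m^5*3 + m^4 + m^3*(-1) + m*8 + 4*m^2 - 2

Adding the polynomials and combining like terms:
(m*4 + m^3*(-1) + 4*m^2 + 2) + (3*m^5 + m*4 + m^2*(-1) + 0 + m^4 - 4)
= m*8 + m^2*3 + m^4 - 2 + m^3*(-1) + m^5*3
b) m*8 + m^2*3 + m^4 - 2 + m^3*(-1) + m^5*3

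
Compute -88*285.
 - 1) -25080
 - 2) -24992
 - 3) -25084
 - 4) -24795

-88 * 285 = -25080
1) -25080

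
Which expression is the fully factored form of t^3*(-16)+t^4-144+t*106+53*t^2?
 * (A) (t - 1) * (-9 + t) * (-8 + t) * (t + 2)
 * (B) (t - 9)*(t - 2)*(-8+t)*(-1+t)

We need to factor t^3*(-16)+t^4-144+t*106+53*t^2.
The factored form is (t - 1) * (-9 + t) * (-8 + t) * (t + 2).
A) (t - 1) * (-9 + t) * (-8 + t) * (t + 2)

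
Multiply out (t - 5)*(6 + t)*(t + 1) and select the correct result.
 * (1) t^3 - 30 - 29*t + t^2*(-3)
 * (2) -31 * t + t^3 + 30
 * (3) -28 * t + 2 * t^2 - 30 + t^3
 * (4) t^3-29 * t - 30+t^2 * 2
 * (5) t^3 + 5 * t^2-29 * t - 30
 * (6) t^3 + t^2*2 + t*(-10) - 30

Expanding (t - 5)*(6 + t)*(t + 1):
= t^3-29 * t - 30+t^2 * 2
4) t^3-29 * t - 30+t^2 * 2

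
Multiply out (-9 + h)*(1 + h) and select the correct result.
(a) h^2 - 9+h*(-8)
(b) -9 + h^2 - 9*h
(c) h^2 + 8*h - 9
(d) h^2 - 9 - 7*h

Expanding (-9 + h)*(1 + h):
= h^2 - 9+h*(-8)
a) h^2 - 9+h*(-8)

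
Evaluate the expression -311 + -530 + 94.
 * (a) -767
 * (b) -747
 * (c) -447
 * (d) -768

First: -311 + -530 = -841
Then: -841 + 94 = -747
b) -747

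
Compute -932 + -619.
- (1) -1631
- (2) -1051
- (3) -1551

-932 + -619 = -1551
3) -1551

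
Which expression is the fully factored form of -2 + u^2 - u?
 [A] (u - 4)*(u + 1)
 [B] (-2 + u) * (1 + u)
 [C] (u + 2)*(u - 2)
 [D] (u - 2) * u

We need to factor -2 + u^2 - u.
The factored form is (-2 + u) * (1 + u).
B) (-2 + u) * (1 + u)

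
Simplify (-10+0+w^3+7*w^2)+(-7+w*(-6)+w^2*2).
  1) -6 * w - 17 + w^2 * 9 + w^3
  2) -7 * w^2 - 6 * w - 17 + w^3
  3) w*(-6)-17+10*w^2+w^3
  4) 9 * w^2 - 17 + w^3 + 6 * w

Adding the polynomials and combining like terms:
(-10 + 0 + w^3 + 7*w^2) + (-7 + w*(-6) + w^2*2)
= -6 * w - 17 + w^2 * 9 + w^3
1) -6 * w - 17 + w^2 * 9 + w^3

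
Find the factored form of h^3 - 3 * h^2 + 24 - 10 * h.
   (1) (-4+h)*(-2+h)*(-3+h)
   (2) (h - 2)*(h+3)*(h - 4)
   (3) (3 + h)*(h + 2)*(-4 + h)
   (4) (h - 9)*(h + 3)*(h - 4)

We need to factor h^3 - 3 * h^2 + 24 - 10 * h.
The factored form is (h - 2)*(h+3)*(h - 4).
2) (h - 2)*(h+3)*(h - 4)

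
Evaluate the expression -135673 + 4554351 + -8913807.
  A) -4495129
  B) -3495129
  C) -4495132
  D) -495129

First: -135673 + 4554351 = 4418678
Then: 4418678 + -8913807 = -4495129
A) -4495129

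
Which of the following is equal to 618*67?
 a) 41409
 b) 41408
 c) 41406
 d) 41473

618 * 67 = 41406
c) 41406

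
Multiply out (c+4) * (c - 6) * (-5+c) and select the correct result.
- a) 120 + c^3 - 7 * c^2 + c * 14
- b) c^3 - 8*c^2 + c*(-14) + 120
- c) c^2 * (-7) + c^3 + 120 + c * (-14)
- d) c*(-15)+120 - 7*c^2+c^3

Expanding (c+4) * (c - 6) * (-5+c):
= c^2 * (-7) + c^3 + 120 + c * (-14)
c) c^2 * (-7) + c^3 + 120 + c * (-14)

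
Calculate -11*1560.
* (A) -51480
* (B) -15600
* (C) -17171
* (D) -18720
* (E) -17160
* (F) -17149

-11 * 1560 = -17160
E) -17160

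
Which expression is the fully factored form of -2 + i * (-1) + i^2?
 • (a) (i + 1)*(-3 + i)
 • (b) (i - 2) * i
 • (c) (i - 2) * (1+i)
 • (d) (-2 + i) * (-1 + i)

We need to factor -2 + i * (-1) + i^2.
The factored form is (i - 2) * (1+i).
c) (i - 2) * (1+i)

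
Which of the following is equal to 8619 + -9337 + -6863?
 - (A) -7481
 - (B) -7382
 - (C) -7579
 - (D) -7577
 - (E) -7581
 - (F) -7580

First: 8619 + -9337 = -718
Then: -718 + -6863 = -7581
E) -7581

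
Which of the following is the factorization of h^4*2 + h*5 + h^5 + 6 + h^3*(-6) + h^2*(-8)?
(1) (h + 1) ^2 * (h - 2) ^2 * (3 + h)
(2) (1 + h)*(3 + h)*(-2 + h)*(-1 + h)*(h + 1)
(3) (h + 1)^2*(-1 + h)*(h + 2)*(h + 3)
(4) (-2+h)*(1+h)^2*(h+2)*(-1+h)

We need to factor h^4*2 + h*5 + h^5 + 6 + h^3*(-6) + h^2*(-8).
The factored form is (1 + h)*(3 + h)*(-2 + h)*(-1 + h)*(h + 1).
2) (1 + h)*(3 + h)*(-2 + h)*(-1 + h)*(h + 1)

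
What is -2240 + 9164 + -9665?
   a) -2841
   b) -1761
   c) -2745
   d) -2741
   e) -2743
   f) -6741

First: -2240 + 9164 = 6924
Then: 6924 + -9665 = -2741
d) -2741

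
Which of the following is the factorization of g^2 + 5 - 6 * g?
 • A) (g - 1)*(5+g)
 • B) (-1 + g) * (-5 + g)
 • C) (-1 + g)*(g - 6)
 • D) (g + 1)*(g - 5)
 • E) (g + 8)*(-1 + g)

We need to factor g^2 + 5 - 6 * g.
The factored form is (-1 + g) * (-5 + g).
B) (-1 + g) * (-5 + g)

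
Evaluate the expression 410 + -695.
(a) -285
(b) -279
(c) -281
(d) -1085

410 + -695 = -285
a) -285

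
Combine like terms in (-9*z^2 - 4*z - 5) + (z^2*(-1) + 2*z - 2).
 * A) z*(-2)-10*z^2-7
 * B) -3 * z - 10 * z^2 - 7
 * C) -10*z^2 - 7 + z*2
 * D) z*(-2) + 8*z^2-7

Adding the polynomials and combining like terms:
(-9*z^2 - 4*z - 5) + (z^2*(-1) + 2*z - 2)
= z*(-2)-10*z^2-7
A) z*(-2)-10*z^2-7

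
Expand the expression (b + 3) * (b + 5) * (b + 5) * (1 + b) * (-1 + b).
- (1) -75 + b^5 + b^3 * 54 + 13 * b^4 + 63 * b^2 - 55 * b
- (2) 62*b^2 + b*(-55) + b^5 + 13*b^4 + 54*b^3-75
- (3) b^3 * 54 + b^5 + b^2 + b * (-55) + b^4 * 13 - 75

Expanding (b + 3) * (b + 5) * (b + 5) * (1 + b) * (-1 + b):
= 62*b^2 + b*(-55) + b^5 + 13*b^4 + 54*b^3-75
2) 62*b^2 + b*(-55) + b^5 + 13*b^4 + 54*b^3-75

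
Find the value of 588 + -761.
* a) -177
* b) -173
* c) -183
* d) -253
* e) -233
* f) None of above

588 + -761 = -173
b) -173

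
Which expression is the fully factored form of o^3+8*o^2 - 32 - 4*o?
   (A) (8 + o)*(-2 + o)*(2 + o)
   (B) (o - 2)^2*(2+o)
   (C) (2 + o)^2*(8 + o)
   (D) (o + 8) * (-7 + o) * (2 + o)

We need to factor o^3+8*o^2 - 32 - 4*o.
The factored form is (8 + o)*(-2 + o)*(2 + o).
A) (8 + o)*(-2 + o)*(2 + o)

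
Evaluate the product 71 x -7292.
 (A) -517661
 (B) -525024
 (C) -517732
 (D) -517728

71 * -7292 = -517732
C) -517732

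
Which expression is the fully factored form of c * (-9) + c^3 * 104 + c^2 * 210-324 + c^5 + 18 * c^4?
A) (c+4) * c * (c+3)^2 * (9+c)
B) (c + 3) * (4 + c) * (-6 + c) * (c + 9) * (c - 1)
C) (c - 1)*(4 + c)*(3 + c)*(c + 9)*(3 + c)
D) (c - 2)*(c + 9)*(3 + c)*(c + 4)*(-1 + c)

We need to factor c * (-9) + c^3 * 104 + c^2 * 210-324 + c^5 + 18 * c^4.
The factored form is (c - 1)*(4 + c)*(3 + c)*(c + 9)*(3 + c).
C) (c - 1)*(4 + c)*(3 + c)*(c + 9)*(3 + c)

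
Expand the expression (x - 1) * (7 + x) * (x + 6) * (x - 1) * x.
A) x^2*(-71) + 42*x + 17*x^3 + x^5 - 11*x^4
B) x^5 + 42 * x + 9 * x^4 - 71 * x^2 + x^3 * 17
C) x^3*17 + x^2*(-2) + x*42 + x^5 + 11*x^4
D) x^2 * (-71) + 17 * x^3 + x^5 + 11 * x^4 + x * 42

Expanding (x - 1) * (7 + x) * (x + 6) * (x - 1) * x:
= x^2 * (-71) + 17 * x^3 + x^5 + 11 * x^4 + x * 42
D) x^2 * (-71) + 17 * x^3 + x^5 + 11 * x^4 + x * 42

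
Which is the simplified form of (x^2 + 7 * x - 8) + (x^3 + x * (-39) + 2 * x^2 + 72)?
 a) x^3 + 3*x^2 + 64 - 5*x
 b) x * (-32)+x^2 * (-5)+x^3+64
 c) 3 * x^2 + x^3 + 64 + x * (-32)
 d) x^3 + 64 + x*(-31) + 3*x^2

Adding the polynomials and combining like terms:
(x^2 + 7*x - 8) + (x^3 + x*(-39) + 2*x^2 + 72)
= 3 * x^2 + x^3 + 64 + x * (-32)
c) 3 * x^2 + x^3 + 64 + x * (-32)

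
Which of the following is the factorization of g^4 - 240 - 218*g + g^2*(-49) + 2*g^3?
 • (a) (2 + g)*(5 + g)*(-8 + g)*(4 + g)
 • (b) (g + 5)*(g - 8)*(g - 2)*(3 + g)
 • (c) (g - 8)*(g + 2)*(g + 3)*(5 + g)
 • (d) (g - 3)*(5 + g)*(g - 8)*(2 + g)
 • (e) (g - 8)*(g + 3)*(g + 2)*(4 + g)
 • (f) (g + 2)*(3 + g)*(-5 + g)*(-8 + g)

We need to factor g^4 - 240 - 218*g + g^2*(-49) + 2*g^3.
The factored form is (g - 8)*(g + 2)*(g + 3)*(5 + g).
c) (g - 8)*(g + 2)*(g + 3)*(5 + g)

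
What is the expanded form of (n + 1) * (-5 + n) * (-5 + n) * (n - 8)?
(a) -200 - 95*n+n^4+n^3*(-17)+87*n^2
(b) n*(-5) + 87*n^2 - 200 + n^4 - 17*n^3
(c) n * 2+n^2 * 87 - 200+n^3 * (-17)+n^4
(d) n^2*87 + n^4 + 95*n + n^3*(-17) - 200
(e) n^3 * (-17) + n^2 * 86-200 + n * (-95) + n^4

Expanding (n + 1) * (-5 + n) * (-5 + n) * (n - 8):
= -200 - 95*n+n^4+n^3*(-17)+87*n^2
a) -200 - 95*n+n^4+n^3*(-17)+87*n^2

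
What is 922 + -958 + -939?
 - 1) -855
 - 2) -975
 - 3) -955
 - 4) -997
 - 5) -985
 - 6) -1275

First: 922 + -958 = -36
Then: -36 + -939 = -975
2) -975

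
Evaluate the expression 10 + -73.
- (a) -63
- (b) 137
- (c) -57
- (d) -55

10 + -73 = -63
a) -63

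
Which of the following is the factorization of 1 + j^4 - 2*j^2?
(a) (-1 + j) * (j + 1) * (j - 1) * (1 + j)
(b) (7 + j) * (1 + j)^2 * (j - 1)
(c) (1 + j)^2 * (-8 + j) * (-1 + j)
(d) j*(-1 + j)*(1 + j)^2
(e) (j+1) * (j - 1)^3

We need to factor 1 + j^4 - 2*j^2.
The factored form is (-1 + j) * (j + 1) * (j - 1) * (1 + j).
a) (-1 + j) * (j + 1) * (j - 1) * (1 + j)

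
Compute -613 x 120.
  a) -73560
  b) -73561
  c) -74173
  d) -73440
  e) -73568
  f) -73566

-613 * 120 = -73560
a) -73560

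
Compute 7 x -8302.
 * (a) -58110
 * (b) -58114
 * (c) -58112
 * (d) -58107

7 * -8302 = -58114
b) -58114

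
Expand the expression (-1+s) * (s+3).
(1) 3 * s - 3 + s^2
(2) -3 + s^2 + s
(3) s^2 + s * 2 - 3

Expanding (-1+s) * (s+3):
= s^2 + s * 2 - 3
3) s^2 + s * 2 - 3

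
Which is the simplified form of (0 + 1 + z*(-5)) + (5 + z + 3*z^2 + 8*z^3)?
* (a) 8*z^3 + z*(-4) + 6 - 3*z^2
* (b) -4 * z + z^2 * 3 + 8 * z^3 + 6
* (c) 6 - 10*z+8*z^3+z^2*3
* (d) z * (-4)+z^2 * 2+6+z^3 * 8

Adding the polynomials and combining like terms:
(0 + 1 + z*(-5)) + (5 + z + 3*z^2 + 8*z^3)
= -4 * z + z^2 * 3 + 8 * z^3 + 6
b) -4 * z + z^2 * 3 + 8 * z^3 + 6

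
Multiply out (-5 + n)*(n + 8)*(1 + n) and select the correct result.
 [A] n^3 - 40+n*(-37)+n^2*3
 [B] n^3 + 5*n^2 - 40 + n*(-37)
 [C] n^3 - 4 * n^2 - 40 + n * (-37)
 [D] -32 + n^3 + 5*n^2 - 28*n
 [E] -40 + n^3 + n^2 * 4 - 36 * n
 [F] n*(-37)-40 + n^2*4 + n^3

Expanding (-5 + n)*(n + 8)*(1 + n):
= n*(-37)-40 + n^2*4 + n^3
F) n*(-37)-40 + n^2*4 + n^3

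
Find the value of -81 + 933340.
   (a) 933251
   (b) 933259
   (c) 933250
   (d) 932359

-81 + 933340 = 933259
b) 933259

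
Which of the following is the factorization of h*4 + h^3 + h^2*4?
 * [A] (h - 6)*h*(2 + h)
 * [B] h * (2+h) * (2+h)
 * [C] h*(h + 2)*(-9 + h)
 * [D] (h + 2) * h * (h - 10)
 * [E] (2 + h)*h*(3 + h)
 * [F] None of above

We need to factor h*4 + h^3 + h^2*4.
The factored form is h * (2+h) * (2+h).
B) h * (2+h) * (2+h)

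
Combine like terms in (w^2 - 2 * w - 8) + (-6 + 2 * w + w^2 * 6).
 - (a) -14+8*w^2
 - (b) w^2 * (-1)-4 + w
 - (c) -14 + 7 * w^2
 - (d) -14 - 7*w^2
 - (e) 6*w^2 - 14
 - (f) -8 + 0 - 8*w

Adding the polynomials and combining like terms:
(w^2 - 2*w - 8) + (-6 + 2*w + w^2*6)
= -14 + 7 * w^2
c) -14 + 7 * w^2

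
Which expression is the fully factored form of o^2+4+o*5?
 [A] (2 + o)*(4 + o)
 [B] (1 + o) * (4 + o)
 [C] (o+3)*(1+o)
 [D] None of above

We need to factor o^2+4+o*5.
The factored form is (1 + o) * (4 + o).
B) (1 + o) * (4 + o)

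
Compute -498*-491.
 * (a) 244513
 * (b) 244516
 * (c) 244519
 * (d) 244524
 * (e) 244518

-498 * -491 = 244518
e) 244518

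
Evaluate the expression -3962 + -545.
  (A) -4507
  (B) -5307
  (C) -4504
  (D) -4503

-3962 + -545 = -4507
A) -4507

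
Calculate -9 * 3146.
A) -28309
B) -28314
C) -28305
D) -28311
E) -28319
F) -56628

-9 * 3146 = -28314
B) -28314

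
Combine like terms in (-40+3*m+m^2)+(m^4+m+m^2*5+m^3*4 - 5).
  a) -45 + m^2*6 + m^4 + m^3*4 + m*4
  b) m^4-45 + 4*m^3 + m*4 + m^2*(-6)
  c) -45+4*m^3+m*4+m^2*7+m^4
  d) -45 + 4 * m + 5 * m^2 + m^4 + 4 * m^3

Adding the polynomials and combining like terms:
(-40 + 3*m + m^2) + (m^4 + m + m^2*5 + m^3*4 - 5)
= -45 + m^2*6 + m^4 + m^3*4 + m*4
a) -45 + m^2*6 + m^4 + m^3*4 + m*4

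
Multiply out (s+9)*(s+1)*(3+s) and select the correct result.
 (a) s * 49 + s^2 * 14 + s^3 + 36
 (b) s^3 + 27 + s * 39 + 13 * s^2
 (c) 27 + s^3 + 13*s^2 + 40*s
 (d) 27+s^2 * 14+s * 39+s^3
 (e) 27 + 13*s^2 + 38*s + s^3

Expanding (s+9)*(s+1)*(3+s):
= s^3 + 27 + s * 39 + 13 * s^2
b) s^3 + 27 + s * 39 + 13 * s^2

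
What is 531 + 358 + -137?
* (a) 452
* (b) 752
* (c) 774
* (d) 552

First: 531 + 358 = 889
Then: 889 + -137 = 752
b) 752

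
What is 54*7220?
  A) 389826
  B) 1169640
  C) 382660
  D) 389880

54 * 7220 = 389880
D) 389880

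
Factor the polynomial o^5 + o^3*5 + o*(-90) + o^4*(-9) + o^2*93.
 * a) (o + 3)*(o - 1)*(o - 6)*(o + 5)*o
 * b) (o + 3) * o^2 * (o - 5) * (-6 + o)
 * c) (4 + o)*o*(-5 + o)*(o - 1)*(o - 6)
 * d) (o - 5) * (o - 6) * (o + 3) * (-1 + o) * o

We need to factor o^5 + o^3*5 + o*(-90) + o^4*(-9) + o^2*93.
The factored form is (o - 5) * (o - 6) * (o + 3) * (-1 + o) * o.
d) (o - 5) * (o - 6) * (o + 3) * (-1 + o) * o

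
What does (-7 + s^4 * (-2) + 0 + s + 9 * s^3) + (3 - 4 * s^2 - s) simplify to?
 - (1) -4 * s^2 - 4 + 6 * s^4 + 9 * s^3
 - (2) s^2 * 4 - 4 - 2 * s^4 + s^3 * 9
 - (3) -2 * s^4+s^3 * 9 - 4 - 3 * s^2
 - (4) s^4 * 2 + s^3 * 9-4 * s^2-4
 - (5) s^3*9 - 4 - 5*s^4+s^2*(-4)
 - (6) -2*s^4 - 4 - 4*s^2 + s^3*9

Adding the polynomials and combining like terms:
(-7 + s^4*(-2) + 0 + s + 9*s^3) + (3 - 4*s^2 - s)
= -2*s^4 - 4 - 4*s^2 + s^3*9
6) -2*s^4 - 4 - 4*s^2 + s^3*9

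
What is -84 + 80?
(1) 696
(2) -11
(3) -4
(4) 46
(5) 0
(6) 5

-84 + 80 = -4
3) -4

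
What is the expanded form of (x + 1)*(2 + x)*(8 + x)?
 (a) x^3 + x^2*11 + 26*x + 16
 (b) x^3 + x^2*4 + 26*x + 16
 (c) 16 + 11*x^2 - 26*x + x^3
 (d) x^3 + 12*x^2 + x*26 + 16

Expanding (x + 1)*(2 + x)*(8 + x):
= x^3 + x^2*11 + 26*x + 16
a) x^3 + x^2*11 + 26*x + 16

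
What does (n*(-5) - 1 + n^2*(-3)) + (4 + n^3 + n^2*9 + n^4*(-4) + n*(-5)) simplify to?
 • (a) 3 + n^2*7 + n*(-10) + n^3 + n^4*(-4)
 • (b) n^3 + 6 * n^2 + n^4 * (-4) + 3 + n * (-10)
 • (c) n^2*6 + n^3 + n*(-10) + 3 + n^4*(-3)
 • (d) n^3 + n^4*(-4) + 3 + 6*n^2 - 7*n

Adding the polynomials and combining like terms:
(n*(-5) - 1 + n^2*(-3)) + (4 + n^3 + n^2*9 + n^4*(-4) + n*(-5))
= n^3 + 6 * n^2 + n^4 * (-4) + 3 + n * (-10)
b) n^3 + 6 * n^2 + n^4 * (-4) + 3 + n * (-10)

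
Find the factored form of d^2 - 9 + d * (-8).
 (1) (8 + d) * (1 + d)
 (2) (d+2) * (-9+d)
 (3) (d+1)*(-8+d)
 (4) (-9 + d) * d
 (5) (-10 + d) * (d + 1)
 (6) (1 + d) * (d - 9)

We need to factor d^2 - 9 + d * (-8).
The factored form is (1 + d) * (d - 9).
6) (1 + d) * (d - 9)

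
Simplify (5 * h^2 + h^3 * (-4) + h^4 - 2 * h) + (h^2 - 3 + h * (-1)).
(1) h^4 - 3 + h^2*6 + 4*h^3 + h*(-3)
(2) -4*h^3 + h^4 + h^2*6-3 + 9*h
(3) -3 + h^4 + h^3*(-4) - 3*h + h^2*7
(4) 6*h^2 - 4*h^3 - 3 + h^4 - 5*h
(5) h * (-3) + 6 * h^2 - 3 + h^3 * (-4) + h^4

Adding the polynomials and combining like terms:
(5*h^2 + h^3*(-4) + h^4 - 2*h) + (h^2 - 3 + h*(-1))
= h * (-3) + 6 * h^2 - 3 + h^3 * (-4) + h^4
5) h * (-3) + 6 * h^2 - 3 + h^3 * (-4) + h^4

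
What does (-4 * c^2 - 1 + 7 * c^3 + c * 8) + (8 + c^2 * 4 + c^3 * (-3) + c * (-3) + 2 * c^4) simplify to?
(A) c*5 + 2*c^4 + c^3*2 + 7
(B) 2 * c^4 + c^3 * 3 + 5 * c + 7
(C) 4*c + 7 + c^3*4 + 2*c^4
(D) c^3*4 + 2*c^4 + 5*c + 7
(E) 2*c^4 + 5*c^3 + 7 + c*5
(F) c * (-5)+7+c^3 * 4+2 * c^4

Adding the polynomials and combining like terms:
(-4*c^2 - 1 + 7*c^3 + c*8) + (8 + c^2*4 + c^3*(-3) + c*(-3) + 2*c^4)
= c^3*4 + 2*c^4 + 5*c + 7
D) c^3*4 + 2*c^4 + 5*c + 7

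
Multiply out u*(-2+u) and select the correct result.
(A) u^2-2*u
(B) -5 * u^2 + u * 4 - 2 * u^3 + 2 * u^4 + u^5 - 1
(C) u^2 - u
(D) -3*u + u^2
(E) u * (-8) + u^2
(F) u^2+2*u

Expanding u*(-2+u):
= u^2-2*u
A) u^2-2*u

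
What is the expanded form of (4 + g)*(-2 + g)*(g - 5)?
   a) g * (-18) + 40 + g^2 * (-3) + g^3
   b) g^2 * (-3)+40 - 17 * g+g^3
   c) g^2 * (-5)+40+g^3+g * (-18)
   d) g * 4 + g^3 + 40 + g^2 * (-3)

Expanding (4 + g)*(-2 + g)*(g - 5):
= g * (-18) + 40 + g^2 * (-3) + g^3
a) g * (-18) + 40 + g^2 * (-3) + g^3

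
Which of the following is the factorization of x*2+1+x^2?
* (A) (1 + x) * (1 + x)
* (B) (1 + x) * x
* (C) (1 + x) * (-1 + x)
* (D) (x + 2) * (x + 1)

We need to factor x*2+1+x^2.
The factored form is (1 + x) * (1 + x).
A) (1 + x) * (1 + x)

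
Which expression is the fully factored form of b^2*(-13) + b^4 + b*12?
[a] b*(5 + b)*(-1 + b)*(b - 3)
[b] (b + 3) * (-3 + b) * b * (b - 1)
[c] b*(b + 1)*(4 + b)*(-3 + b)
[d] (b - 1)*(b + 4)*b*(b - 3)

We need to factor b^2*(-13) + b^4 + b*12.
The factored form is (b - 1)*(b + 4)*b*(b - 3).
d) (b - 1)*(b + 4)*b*(b - 3)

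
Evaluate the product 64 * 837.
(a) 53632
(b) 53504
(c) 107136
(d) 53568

64 * 837 = 53568
d) 53568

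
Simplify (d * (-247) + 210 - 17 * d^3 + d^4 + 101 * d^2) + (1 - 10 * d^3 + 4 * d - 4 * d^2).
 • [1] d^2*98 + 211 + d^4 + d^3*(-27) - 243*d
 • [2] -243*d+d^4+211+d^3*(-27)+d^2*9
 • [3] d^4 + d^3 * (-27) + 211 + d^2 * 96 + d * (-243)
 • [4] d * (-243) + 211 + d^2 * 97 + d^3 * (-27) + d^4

Adding the polynomials and combining like terms:
(d*(-247) + 210 - 17*d^3 + d^4 + 101*d^2) + (1 - 10*d^3 + 4*d - 4*d^2)
= d * (-243) + 211 + d^2 * 97 + d^3 * (-27) + d^4
4) d * (-243) + 211 + d^2 * 97 + d^3 * (-27) + d^4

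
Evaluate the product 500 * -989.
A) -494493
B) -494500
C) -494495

500 * -989 = -494500
B) -494500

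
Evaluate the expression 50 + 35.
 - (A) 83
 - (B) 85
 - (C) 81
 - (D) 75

50 + 35 = 85
B) 85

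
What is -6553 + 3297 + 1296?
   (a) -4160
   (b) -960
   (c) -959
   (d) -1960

First: -6553 + 3297 = -3256
Then: -3256 + 1296 = -1960
d) -1960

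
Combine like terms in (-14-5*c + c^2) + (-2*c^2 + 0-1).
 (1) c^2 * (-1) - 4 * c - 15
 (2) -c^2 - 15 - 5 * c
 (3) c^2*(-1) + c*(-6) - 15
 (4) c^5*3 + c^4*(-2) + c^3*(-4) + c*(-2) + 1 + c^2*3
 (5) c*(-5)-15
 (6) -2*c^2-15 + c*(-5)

Adding the polynomials and combining like terms:
(-14 - 5*c + c^2) + (-2*c^2 + 0 - 1)
= -c^2 - 15 - 5 * c
2) -c^2 - 15 - 5 * c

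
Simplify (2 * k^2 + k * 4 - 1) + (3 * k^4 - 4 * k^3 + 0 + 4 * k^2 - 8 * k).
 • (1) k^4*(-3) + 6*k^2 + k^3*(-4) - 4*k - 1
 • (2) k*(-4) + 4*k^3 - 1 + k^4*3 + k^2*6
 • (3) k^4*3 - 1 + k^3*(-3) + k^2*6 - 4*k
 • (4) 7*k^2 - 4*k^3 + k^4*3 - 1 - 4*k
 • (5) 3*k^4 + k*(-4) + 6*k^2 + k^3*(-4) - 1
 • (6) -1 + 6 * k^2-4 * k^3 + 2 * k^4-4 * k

Adding the polynomials and combining like terms:
(2*k^2 + k*4 - 1) + (3*k^4 - 4*k^3 + 0 + 4*k^2 - 8*k)
= 3*k^4 + k*(-4) + 6*k^2 + k^3*(-4) - 1
5) 3*k^4 + k*(-4) + 6*k^2 + k^3*(-4) - 1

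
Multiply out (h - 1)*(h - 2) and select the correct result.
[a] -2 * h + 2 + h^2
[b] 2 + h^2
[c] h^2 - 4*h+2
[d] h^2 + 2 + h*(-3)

Expanding (h - 1)*(h - 2):
= h^2 + 2 + h*(-3)
d) h^2 + 2 + h*(-3)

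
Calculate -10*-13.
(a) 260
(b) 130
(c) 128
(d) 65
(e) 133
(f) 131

-10 * -13 = 130
b) 130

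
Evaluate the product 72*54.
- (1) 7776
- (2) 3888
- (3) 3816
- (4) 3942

72 * 54 = 3888
2) 3888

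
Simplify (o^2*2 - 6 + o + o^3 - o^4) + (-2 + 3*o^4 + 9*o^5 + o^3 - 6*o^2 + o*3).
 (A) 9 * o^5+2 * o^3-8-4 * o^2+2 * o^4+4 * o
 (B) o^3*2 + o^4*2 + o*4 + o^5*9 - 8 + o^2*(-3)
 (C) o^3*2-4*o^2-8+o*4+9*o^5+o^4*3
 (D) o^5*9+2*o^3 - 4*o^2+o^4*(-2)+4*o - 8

Adding the polynomials and combining like terms:
(o^2*2 - 6 + o + o^3 - o^4) + (-2 + 3*o^4 + 9*o^5 + o^3 - 6*o^2 + o*3)
= 9 * o^5+2 * o^3-8-4 * o^2+2 * o^4+4 * o
A) 9 * o^5+2 * o^3-8-4 * o^2+2 * o^4+4 * o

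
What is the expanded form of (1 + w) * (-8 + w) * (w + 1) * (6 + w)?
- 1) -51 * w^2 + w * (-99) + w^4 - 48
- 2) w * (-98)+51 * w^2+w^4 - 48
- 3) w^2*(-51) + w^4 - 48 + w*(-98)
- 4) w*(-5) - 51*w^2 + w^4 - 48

Expanding (1 + w) * (-8 + w) * (w + 1) * (6 + w):
= w^2*(-51) + w^4 - 48 + w*(-98)
3) w^2*(-51) + w^4 - 48 + w*(-98)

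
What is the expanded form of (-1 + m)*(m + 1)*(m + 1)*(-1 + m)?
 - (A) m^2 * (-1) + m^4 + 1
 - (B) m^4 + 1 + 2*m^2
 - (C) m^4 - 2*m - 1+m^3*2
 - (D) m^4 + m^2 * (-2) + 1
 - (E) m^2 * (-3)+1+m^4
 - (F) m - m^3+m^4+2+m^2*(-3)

Expanding (-1 + m)*(m + 1)*(m + 1)*(-1 + m):
= m^4 + m^2 * (-2) + 1
D) m^4 + m^2 * (-2) + 1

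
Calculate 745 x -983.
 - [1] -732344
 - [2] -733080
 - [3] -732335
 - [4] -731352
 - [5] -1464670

745 * -983 = -732335
3) -732335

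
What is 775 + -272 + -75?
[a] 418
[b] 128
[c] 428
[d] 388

First: 775 + -272 = 503
Then: 503 + -75 = 428
c) 428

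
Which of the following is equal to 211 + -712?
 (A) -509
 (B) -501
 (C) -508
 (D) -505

211 + -712 = -501
B) -501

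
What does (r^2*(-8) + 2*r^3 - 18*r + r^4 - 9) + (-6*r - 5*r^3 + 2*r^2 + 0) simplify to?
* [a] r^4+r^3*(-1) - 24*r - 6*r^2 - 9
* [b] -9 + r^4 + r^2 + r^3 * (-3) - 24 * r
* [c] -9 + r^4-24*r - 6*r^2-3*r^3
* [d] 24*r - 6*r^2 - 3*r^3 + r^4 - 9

Adding the polynomials and combining like terms:
(r^2*(-8) + 2*r^3 - 18*r + r^4 - 9) + (-6*r - 5*r^3 + 2*r^2 + 0)
= -9 + r^4-24*r - 6*r^2-3*r^3
c) -9 + r^4-24*r - 6*r^2-3*r^3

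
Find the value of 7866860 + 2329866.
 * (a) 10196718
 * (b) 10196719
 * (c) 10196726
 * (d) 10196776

7866860 + 2329866 = 10196726
c) 10196726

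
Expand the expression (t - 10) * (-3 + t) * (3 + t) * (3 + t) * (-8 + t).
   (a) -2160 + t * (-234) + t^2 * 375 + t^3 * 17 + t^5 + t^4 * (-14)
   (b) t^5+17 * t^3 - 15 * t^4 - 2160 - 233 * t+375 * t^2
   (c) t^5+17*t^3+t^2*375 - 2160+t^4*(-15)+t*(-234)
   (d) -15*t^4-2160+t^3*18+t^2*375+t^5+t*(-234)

Expanding (t - 10) * (-3 + t) * (3 + t) * (3 + t) * (-8 + t):
= t^5+17*t^3+t^2*375 - 2160+t^4*(-15)+t*(-234)
c) t^5+17*t^3+t^2*375 - 2160+t^4*(-15)+t*(-234)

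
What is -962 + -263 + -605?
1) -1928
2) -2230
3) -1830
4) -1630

First: -962 + -263 = -1225
Then: -1225 + -605 = -1830
3) -1830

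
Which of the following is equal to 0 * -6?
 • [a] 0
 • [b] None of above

0 * -6 = 0
a) 0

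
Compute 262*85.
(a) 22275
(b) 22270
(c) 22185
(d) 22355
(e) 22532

262 * 85 = 22270
b) 22270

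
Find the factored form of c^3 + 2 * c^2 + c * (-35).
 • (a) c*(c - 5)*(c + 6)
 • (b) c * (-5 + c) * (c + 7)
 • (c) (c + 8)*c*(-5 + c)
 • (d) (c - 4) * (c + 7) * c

We need to factor c^3 + 2 * c^2 + c * (-35).
The factored form is c * (-5 + c) * (c + 7).
b) c * (-5 + c) * (c + 7)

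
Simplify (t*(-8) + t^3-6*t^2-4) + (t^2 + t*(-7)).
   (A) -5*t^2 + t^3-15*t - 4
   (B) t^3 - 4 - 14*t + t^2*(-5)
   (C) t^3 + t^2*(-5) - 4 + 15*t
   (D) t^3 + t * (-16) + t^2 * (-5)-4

Adding the polynomials and combining like terms:
(t*(-8) + t^3 - 6*t^2 - 4) + (t^2 + t*(-7))
= -5*t^2 + t^3-15*t - 4
A) -5*t^2 + t^3-15*t - 4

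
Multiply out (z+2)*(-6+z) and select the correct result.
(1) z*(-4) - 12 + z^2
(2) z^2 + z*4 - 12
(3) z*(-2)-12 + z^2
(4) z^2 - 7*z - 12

Expanding (z+2)*(-6+z):
= z*(-4) - 12 + z^2
1) z*(-4) - 12 + z^2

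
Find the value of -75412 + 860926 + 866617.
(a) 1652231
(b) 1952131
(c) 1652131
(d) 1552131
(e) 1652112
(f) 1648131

First: -75412 + 860926 = 785514
Then: 785514 + 866617 = 1652131
c) 1652131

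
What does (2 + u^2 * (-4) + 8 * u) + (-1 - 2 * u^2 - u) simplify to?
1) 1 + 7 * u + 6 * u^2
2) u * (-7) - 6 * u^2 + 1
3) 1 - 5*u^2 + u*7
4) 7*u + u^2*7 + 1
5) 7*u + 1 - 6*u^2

Adding the polynomials and combining like terms:
(2 + u^2*(-4) + 8*u) + (-1 - 2*u^2 - u)
= 7*u + 1 - 6*u^2
5) 7*u + 1 - 6*u^2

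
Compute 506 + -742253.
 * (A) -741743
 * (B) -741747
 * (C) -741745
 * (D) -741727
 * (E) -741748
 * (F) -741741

506 + -742253 = -741747
B) -741747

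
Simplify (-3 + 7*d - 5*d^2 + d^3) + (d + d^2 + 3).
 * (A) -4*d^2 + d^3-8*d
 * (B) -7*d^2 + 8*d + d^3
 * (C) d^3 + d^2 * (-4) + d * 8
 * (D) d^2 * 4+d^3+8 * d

Adding the polynomials and combining like terms:
(-3 + 7*d - 5*d^2 + d^3) + (d + d^2 + 3)
= d^3 + d^2 * (-4) + d * 8
C) d^3 + d^2 * (-4) + d * 8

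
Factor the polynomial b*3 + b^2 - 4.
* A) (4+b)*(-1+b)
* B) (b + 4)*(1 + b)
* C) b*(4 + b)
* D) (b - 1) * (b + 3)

We need to factor b*3 + b^2 - 4.
The factored form is (4+b)*(-1+b).
A) (4+b)*(-1+b)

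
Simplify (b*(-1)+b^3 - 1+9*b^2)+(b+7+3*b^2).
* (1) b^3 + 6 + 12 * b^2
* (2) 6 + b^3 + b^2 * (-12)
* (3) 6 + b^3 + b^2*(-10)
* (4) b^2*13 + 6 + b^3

Adding the polynomials and combining like terms:
(b*(-1) + b^3 - 1 + 9*b^2) + (b + 7 + 3*b^2)
= b^3 + 6 + 12 * b^2
1) b^3 + 6 + 12 * b^2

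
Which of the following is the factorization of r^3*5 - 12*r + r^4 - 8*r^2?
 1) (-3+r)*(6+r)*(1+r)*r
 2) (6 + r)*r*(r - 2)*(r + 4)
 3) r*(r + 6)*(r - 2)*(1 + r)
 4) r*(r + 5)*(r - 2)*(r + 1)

We need to factor r^3*5 - 12*r + r^4 - 8*r^2.
The factored form is r*(r + 6)*(r - 2)*(1 + r).
3) r*(r + 6)*(r - 2)*(1 + r)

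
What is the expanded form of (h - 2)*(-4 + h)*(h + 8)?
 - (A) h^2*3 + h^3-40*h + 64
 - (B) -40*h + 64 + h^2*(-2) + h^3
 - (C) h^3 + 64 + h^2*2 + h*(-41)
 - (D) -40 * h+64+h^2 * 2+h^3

Expanding (h - 2)*(-4 + h)*(h + 8):
= -40 * h+64+h^2 * 2+h^3
D) -40 * h+64+h^2 * 2+h^3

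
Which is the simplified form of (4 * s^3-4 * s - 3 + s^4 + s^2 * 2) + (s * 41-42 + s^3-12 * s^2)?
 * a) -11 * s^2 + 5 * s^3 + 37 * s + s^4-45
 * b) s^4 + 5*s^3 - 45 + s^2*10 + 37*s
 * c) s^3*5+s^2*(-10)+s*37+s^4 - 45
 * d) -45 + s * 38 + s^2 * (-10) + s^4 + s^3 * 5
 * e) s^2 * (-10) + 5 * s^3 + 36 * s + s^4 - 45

Adding the polynomials and combining like terms:
(4*s^3 - 4*s - 3 + s^4 + s^2*2) + (s*41 - 42 + s^3 - 12*s^2)
= s^3*5+s^2*(-10)+s*37+s^4 - 45
c) s^3*5+s^2*(-10)+s*37+s^4 - 45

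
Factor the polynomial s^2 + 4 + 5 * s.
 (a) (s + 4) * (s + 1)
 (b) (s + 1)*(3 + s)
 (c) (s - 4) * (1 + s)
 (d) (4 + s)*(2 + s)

We need to factor s^2 + 4 + 5 * s.
The factored form is (s + 4) * (s + 1).
a) (s + 4) * (s + 1)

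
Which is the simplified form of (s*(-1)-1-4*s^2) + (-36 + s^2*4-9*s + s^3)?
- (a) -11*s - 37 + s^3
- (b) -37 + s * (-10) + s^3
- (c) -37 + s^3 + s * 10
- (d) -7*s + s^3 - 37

Adding the polynomials and combining like terms:
(s*(-1) - 1 - 4*s^2) + (-36 + s^2*4 - 9*s + s^3)
= -37 + s * (-10) + s^3
b) -37 + s * (-10) + s^3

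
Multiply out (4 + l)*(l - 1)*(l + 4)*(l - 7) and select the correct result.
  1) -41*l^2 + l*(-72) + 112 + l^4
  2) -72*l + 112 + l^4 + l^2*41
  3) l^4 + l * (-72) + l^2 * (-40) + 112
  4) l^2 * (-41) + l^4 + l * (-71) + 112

Expanding (4 + l)*(l - 1)*(l + 4)*(l - 7):
= -41*l^2 + l*(-72) + 112 + l^4
1) -41*l^2 + l*(-72) + 112 + l^4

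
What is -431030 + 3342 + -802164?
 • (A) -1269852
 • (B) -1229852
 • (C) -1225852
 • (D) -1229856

First: -431030 + 3342 = -427688
Then: -427688 + -802164 = -1229852
B) -1229852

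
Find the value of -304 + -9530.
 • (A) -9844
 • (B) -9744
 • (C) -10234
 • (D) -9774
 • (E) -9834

-304 + -9530 = -9834
E) -9834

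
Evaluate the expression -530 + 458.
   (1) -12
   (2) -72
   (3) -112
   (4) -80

-530 + 458 = -72
2) -72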